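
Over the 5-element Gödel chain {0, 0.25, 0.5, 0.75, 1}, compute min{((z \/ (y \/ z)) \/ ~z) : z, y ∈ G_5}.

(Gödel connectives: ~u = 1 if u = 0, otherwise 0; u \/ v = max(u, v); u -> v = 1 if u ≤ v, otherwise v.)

The minimum is attained at z = 0.25, y = 0:
  (y \/ z) = max(0, 0.25) = 0.25
  (z \/ (y \/ z)) = max(0.25, 0.25) = 0.25
  ~z: Gödel ¬ of 0.25 = 0 (operand ≠ 0)
  ((z \/ (y \/ z)) \/ ~z) = max(0.25, 0) = 0.25
Checking all 25 assignments confirms none give a value below 0.25.

0.25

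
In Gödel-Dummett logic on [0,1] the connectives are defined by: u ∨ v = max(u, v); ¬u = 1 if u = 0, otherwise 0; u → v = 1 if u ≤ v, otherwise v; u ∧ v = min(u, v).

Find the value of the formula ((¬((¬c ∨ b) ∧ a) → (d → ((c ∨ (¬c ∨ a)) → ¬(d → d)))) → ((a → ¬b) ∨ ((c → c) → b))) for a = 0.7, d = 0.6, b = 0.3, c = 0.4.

¬c: Gödel ¬ of 0.4 = 0 (operand ≠ 0)
(¬c ∨ b) = max(0, 0.3) = 0.3
((¬c ∨ b) ∧ a) = min(0.3, 0.7) = 0.3
¬((¬c ∨ b) ∧ a): Gödel ¬ of 0.3 = 0 (operand ≠ 0)
¬c: Gödel ¬ of 0.4 = 0 (operand ≠ 0)
(¬c ∨ a) = max(0, 0.7) = 0.7
(c ∨ (¬c ∨ a)) = max(0.4, 0.7) = 0.7
(d → d): 0.6 ≤ 0.6, so result = 1
¬(d → d): Gödel ¬ of 1 = 0 (operand ≠ 0)
((c ∨ (¬c ∨ a)) → ¬(d → d)): 0.7 > 0, so result = 0
(d → ((c ∨ (¬c ∨ a)) → ¬(d → d))): 0.6 > 0, so result = 0
(¬((¬c ∨ b) ∧ a) → (d → ((c ∨ (¬c ∨ a)) → ¬(d → d)))): 0 ≤ 0, so result = 1
¬b: Gödel ¬ of 0.3 = 0 (operand ≠ 0)
(a → ¬b): 0.7 > 0, so result = 0
(c → c): 0.4 ≤ 0.4, so result = 1
((c → c) → b): 1 > 0.3, so result = 0.3
((a → ¬b) ∨ ((c → c) → b)) = max(0, 0.3) = 0.3
((¬((¬c ∨ b) ∧ a) → (d → ((c ∨ (¬c ∨ a)) → ¬(d → d)))) → ((a → ¬b) ∨ ((c → c) → b))): 1 > 0.3, so result = 0.3

0.30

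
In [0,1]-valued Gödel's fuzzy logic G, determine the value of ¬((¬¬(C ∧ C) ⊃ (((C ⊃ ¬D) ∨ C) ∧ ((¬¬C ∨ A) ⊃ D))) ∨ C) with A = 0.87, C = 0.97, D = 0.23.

0.00

(C ∧ C) = min(0.97, 0.97) = 0.97
¬(C ∧ C): Gödel ¬ of 0.97 = 0 (operand ≠ 0)
¬¬(C ∧ C): Gödel ¬ of 0 = 1 (operand is 0)
¬D: Gödel ¬ of 0.23 = 0 (operand ≠ 0)
(C ⊃ ¬D): 0.97 > 0, so result = 0
((C ⊃ ¬D) ∨ C) = max(0, 0.97) = 0.97
¬C: Gödel ¬ of 0.97 = 0 (operand ≠ 0)
¬¬C: Gödel ¬ of 0 = 1 (operand is 0)
(¬¬C ∨ A) = max(1, 0.87) = 1
((¬¬C ∨ A) ⊃ D): 1 > 0.23, so result = 0.23
(((C ⊃ ¬D) ∨ C) ∧ ((¬¬C ∨ A) ⊃ D)) = min(0.97, 0.23) = 0.23
(¬¬(C ∧ C) ⊃ (((C ⊃ ¬D) ∨ C) ∧ ((¬¬C ∨ A) ⊃ D))): 1 > 0.23, so result = 0.23
((¬¬(C ∧ C) ⊃ (((C ⊃ ¬D) ∨ C) ∧ ((¬¬C ∨ A) ⊃ D))) ∨ C) = max(0.23, 0.97) = 0.97
¬((¬¬(C ∧ C) ⊃ (((C ⊃ ¬D) ∨ C) ∧ ((¬¬C ∨ A) ⊃ D))) ∨ C): Gödel ¬ of 0.97 = 0 (operand ≠ 0)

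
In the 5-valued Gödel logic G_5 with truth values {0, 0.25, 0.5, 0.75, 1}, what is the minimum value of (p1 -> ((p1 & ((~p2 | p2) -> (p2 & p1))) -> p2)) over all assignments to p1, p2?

The minimum is attained at p1 = 0.5, p2 = 0.25:
  ~p2: Gödel ¬ of 0.25 = 0 (operand ≠ 0)
  (~p2 | p2) = max(0, 0.25) = 0.25
  (p2 & p1) = min(0.25, 0.5) = 0.25
  ((~p2 | p2) -> (p2 & p1)): 0.25 ≤ 0.25, so result = 1
  (p1 & ((~p2 | p2) -> (p2 & p1))) = min(0.5, 1) = 0.5
  ((p1 & ((~p2 | p2) -> (p2 & p1))) -> p2): 0.5 > 0.25, so result = 0.25
  (p1 -> ((p1 & ((~p2 | p2) -> (p2 & p1))) -> p2)): 0.5 > 0.25, so result = 0.25
Checking all 25 assignments confirms none give a value below 0.25.

0.25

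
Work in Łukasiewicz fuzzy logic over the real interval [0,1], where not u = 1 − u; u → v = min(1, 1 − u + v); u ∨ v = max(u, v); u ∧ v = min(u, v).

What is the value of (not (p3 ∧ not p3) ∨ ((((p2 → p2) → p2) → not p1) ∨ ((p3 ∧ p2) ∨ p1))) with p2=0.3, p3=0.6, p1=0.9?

0.90

not p3: Łukasiewicz ¬ gives 1 − 0.6 = 0.4
(p3 ∧ not p3) = min(0.6, 0.4) = 0.4
not (p3 ∧ not p3): Łukasiewicz ¬ gives 1 − 0.4 = 0.6
(p2 → p2): min(1, 1 − 0.3 + 0.3) = 1
((p2 → p2) → p2): min(1, 1 − 1 + 0.3) = 0.3
not p1: Łukasiewicz ¬ gives 1 − 0.9 = 0.1
(((p2 → p2) → p2) → not p1): min(1, 1 − 0.3 + 0.1) = 0.8
(p3 ∧ p2) = min(0.6, 0.3) = 0.3
((p3 ∧ p2) ∨ p1) = max(0.3, 0.9) = 0.9
((((p2 → p2) → p2) → not p1) ∨ ((p3 ∧ p2) ∨ p1)) = max(0.8, 0.9) = 0.9
(not (p3 ∧ not p3) ∨ ((((p2 → p2) → p2) → not p1) ∨ ((p3 ∧ p2) ∨ p1))) = max(0.6, 0.9) = 0.9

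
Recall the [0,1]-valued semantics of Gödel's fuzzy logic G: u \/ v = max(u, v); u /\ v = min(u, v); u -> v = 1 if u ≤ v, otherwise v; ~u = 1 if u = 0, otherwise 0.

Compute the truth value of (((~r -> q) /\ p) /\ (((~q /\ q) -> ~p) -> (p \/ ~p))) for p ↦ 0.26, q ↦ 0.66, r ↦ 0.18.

0.26

~r: Gödel ¬ of 0.18 = 0 (operand ≠ 0)
(~r -> q): 0 ≤ 0.66, so result = 1
((~r -> q) /\ p) = min(1, 0.26) = 0.26
~q: Gödel ¬ of 0.66 = 0 (operand ≠ 0)
(~q /\ q) = min(0, 0.66) = 0
~p: Gödel ¬ of 0.26 = 0 (operand ≠ 0)
((~q /\ q) -> ~p): 0 ≤ 0, so result = 1
~p: Gödel ¬ of 0.26 = 0 (operand ≠ 0)
(p \/ ~p) = max(0.26, 0) = 0.26
(((~q /\ q) -> ~p) -> (p \/ ~p)): 1 > 0.26, so result = 0.26
(((~r -> q) /\ p) /\ (((~q /\ q) -> ~p) -> (p \/ ~p))) = min(0.26, 0.26) = 0.26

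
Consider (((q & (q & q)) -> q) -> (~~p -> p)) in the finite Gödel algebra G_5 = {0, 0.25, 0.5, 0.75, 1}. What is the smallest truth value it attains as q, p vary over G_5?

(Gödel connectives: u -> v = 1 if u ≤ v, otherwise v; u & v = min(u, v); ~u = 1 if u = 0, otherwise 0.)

0.25

The minimum is attained at q = 0, p = 0.25:
  (q & q) = min(0, 0) = 0
  (q & (q & q)) = min(0, 0) = 0
  ((q & (q & q)) -> q): 0 ≤ 0, so result = 1
  ~p: Gödel ¬ of 0.25 = 0 (operand ≠ 0)
  ~~p: Gödel ¬ of 0 = 1 (operand is 0)
  (~~p -> p): 1 > 0.25, so result = 0.25
  (((q & (q & q)) -> q) -> (~~p -> p)): 1 > 0.25, so result = 0.25
Checking all 25 assignments confirms none give a value below 0.25.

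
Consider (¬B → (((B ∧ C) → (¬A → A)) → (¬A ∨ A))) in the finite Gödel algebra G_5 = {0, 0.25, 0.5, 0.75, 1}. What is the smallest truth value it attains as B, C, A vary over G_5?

0.25

The minimum is attained at B = 0, C = 0, A = 0.25:
  ¬B: Gödel ¬ of 0 = 1 (operand is 0)
  (B ∧ C) = min(0, 0) = 0
  ¬A: Gödel ¬ of 0.25 = 0 (operand ≠ 0)
  (¬A → A): 0 ≤ 0.25, so result = 1
  ((B ∧ C) → (¬A → A)): 0 ≤ 1, so result = 1
  ¬A: Gödel ¬ of 0.25 = 0 (operand ≠ 0)
  (¬A ∨ A) = max(0, 0.25) = 0.25
  (((B ∧ C) → (¬A → A)) → (¬A ∨ A)): 1 > 0.25, so result = 0.25
  (¬B → (((B ∧ C) → (¬A → A)) → (¬A ∨ A))): 1 > 0.25, so result = 0.25
Checking all 125 assignments confirms none give a value below 0.25.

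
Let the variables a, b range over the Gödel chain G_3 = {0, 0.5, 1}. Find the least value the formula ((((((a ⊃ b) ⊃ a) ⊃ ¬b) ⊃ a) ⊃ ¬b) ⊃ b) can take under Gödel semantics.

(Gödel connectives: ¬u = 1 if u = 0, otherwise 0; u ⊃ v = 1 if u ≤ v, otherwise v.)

0.00

The minimum is attained at a = 0, b = 0:
  (a ⊃ b): 0 ≤ 0, so result = 1
  ((a ⊃ b) ⊃ a): 1 > 0, so result = 0
  ¬b: Gödel ¬ of 0 = 1 (operand is 0)
  (((a ⊃ b) ⊃ a) ⊃ ¬b): 0 ≤ 1, so result = 1
  ((((a ⊃ b) ⊃ a) ⊃ ¬b) ⊃ a): 1 > 0, so result = 0
  ¬b: Gödel ¬ of 0 = 1 (operand is 0)
  (((((a ⊃ b) ⊃ a) ⊃ ¬b) ⊃ a) ⊃ ¬b): 0 ≤ 1, so result = 1
  ((((((a ⊃ b) ⊃ a) ⊃ ¬b) ⊃ a) ⊃ ¬b) ⊃ b): 1 > 0, so result = 0
Checking all 9 assignments confirms none give a value below 0.00.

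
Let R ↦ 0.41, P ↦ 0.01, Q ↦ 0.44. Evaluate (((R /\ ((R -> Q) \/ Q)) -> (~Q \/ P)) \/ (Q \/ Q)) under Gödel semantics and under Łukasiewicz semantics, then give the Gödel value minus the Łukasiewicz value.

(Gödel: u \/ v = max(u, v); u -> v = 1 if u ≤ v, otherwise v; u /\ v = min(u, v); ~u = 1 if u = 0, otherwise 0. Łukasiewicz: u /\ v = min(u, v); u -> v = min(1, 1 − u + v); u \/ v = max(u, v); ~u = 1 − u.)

-0.56

Gödel evaluation:
  (R -> Q): 0.41 ≤ 0.44, so result = 1
  ((R -> Q) \/ Q) = max(1, 0.44) = 1
  (R /\ ((R -> Q) \/ Q)) = min(0.41, 1) = 0.41
  ~Q: Gödel ¬ of 0.44 = 0 (operand ≠ 0)
  (~Q \/ P) = max(0, 0.01) = 0.01
  ((R /\ ((R -> Q) \/ Q)) -> (~Q \/ P)): 0.41 > 0.01, so result = 0.01
  (Q \/ Q) = max(0.44, 0.44) = 0.44
  (((R /\ ((R -> Q) \/ Q)) -> (~Q \/ P)) \/ (Q \/ Q)) = max(0.01, 0.44) = 0.44
  Gödel value = 0.44
Łukasiewicz evaluation:
  (R -> Q): min(1, 1 − 0.41 + 0.44) = 1
  ((R -> Q) \/ Q) = max(1, 0.44) = 1
  (R /\ ((R -> Q) \/ Q)) = min(0.41, 1) = 0.41
  ~Q: Łukasiewicz ¬ gives 1 − 0.44 = 0.56
  (~Q \/ P) = max(0.56, 0.01) = 0.56
  ((R /\ ((R -> Q) \/ Q)) -> (~Q \/ P)): min(1, 1 − 0.41 + 0.56) = 1
  (Q \/ Q) = max(0.44, 0.44) = 0.44
  (((R /\ ((R -> Q) \/ Q)) -> (~Q \/ P)) \/ (Q \/ Q)) = max(1, 0.44) = 1
  Łukasiewicz value = 1
Difference: 0.44 − 1 = -0.56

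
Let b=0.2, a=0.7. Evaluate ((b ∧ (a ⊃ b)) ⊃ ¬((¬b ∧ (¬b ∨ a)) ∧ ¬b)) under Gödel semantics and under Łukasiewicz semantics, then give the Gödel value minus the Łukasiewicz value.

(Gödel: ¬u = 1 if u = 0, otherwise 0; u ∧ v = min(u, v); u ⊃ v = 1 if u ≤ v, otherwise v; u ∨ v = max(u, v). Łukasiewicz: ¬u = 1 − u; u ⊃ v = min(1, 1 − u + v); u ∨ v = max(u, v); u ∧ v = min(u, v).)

Gödel evaluation:
  (a ⊃ b): 0.7 > 0.2, so result = 0.2
  (b ∧ (a ⊃ b)) = min(0.2, 0.2) = 0.2
  ¬b: Gödel ¬ of 0.2 = 0 (operand ≠ 0)
  ¬b: Gödel ¬ of 0.2 = 0 (operand ≠ 0)
  (¬b ∨ a) = max(0, 0.7) = 0.7
  (¬b ∧ (¬b ∨ a)) = min(0, 0.7) = 0
  ¬b: Gödel ¬ of 0.2 = 0 (operand ≠ 0)
  ((¬b ∧ (¬b ∨ a)) ∧ ¬b) = min(0, 0) = 0
  ¬((¬b ∧ (¬b ∨ a)) ∧ ¬b): Gödel ¬ of 0 = 1 (operand is 0)
  ((b ∧ (a ⊃ b)) ⊃ ¬((¬b ∧ (¬b ∨ a)) ∧ ¬b)): 0.2 ≤ 1, so result = 1
  Gödel value = 1
Łukasiewicz evaluation:
  (a ⊃ b): min(1, 1 − 0.7 + 0.2) = 0.5
  (b ∧ (a ⊃ b)) = min(0.2, 0.5) = 0.2
  ¬b: Łukasiewicz ¬ gives 1 − 0.2 = 0.8
  ¬b: Łukasiewicz ¬ gives 1 − 0.2 = 0.8
  (¬b ∨ a) = max(0.8, 0.7) = 0.8
  (¬b ∧ (¬b ∨ a)) = min(0.8, 0.8) = 0.8
  ¬b: Łukasiewicz ¬ gives 1 − 0.2 = 0.8
  ((¬b ∧ (¬b ∨ a)) ∧ ¬b) = min(0.8, 0.8) = 0.8
  ¬((¬b ∧ (¬b ∨ a)) ∧ ¬b): Łukasiewicz ¬ gives 1 − 0.8 = 0.2
  ((b ∧ (a ⊃ b)) ⊃ ¬((¬b ∧ (¬b ∨ a)) ∧ ¬b)): min(1, 1 − 0.2 + 0.2) = 1
  Łukasiewicz value = 1
Difference: 1 − 1 = 0.00

0.00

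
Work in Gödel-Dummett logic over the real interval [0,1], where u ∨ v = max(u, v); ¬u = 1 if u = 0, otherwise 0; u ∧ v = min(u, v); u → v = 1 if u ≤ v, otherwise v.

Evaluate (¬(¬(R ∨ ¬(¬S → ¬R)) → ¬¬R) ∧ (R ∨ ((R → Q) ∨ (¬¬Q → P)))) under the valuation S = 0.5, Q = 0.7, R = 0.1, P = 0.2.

¬S: Gödel ¬ of 0.5 = 0 (operand ≠ 0)
¬R: Gödel ¬ of 0.1 = 0 (operand ≠ 0)
(¬S → ¬R): 0 ≤ 0, so result = 1
¬(¬S → ¬R): Gödel ¬ of 1 = 0 (operand ≠ 0)
(R ∨ ¬(¬S → ¬R)) = max(0.1, 0) = 0.1
¬(R ∨ ¬(¬S → ¬R)): Gödel ¬ of 0.1 = 0 (operand ≠ 0)
¬R: Gödel ¬ of 0.1 = 0 (operand ≠ 0)
¬¬R: Gödel ¬ of 0 = 1 (operand is 0)
(¬(R ∨ ¬(¬S → ¬R)) → ¬¬R): 0 ≤ 1, so result = 1
¬(¬(R ∨ ¬(¬S → ¬R)) → ¬¬R): Gödel ¬ of 1 = 0 (operand ≠ 0)
(R → Q): 0.1 ≤ 0.7, so result = 1
¬Q: Gödel ¬ of 0.7 = 0 (operand ≠ 0)
¬¬Q: Gödel ¬ of 0 = 1 (operand is 0)
(¬¬Q → P): 1 > 0.2, so result = 0.2
((R → Q) ∨ (¬¬Q → P)) = max(1, 0.2) = 1
(R ∨ ((R → Q) ∨ (¬¬Q → P))) = max(0.1, 1) = 1
(¬(¬(R ∨ ¬(¬S → ¬R)) → ¬¬R) ∧ (R ∨ ((R → Q) ∨ (¬¬Q → P)))) = min(0, 1) = 0

0.00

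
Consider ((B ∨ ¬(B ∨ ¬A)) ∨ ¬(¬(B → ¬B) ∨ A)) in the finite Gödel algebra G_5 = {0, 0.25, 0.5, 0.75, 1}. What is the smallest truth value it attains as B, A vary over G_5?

0.25

The minimum is attained at B = 0.25, A = 0:
  ¬A: Gödel ¬ of 0 = 1 (operand is 0)
  (B ∨ ¬A) = max(0.25, 1) = 1
  ¬(B ∨ ¬A): Gödel ¬ of 1 = 0 (operand ≠ 0)
  (B ∨ ¬(B ∨ ¬A)) = max(0.25, 0) = 0.25
  ¬B: Gödel ¬ of 0.25 = 0 (operand ≠ 0)
  (B → ¬B): 0.25 > 0, so result = 0
  ¬(B → ¬B): Gödel ¬ of 0 = 1 (operand is 0)
  (¬(B → ¬B) ∨ A) = max(1, 0) = 1
  ¬(¬(B → ¬B) ∨ A): Gödel ¬ of 1 = 0 (operand ≠ 0)
  ((B ∨ ¬(B ∨ ¬A)) ∨ ¬(¬(B → ¬B) ∨ A)) = max(0.25, 0) = 0.25
Checking all 25 assignments confirms none give a value below 0.25.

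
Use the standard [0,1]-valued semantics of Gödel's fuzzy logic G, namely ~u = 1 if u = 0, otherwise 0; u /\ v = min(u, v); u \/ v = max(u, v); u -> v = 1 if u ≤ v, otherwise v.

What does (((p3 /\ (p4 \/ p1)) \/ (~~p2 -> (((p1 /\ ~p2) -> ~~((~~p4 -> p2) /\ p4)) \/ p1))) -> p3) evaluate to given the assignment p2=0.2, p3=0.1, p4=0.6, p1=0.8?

(p4 \/ p1) = max(0.6, 0.8) = 0.8
(p3 /\ (p4 \/ p1)) = min(0.1, 0.8) = 0.1
~p2: Gödel ¬ of 0.2 = 0 (operand ≠ 0)
~~p2: Gödel ¬ of 0 = 1 (operand is 0)
~p2: Gödel ¬ of 0.2 = 0 (operand ≠ 0)
(p1 /\ ~p2) = min(0.8, 0) = 0
~p4: Gödel ¬ of 0.6 = 0 (operand ≠ 0)
~~p4: Gödel ¬ of 0 = 1 (operand is 0)
(~~p4 -> p2): 1 > 0.2, so result = 0.2
((~~p4 -> p2) /\ p4) = min(0.2, 0.6) = 0.2
~((~~p4 -> p2) /\ p4): Gödel ¬ of 0.2 = 0 (operand ≠ 0)
~~((~~p4 -> p2) /\ p4): Gödel ¬ of 0 = 1 (operand is 0)
((p1 /\ ~p2) -> ~~((~~p4 -> p2) /\ p4)): 0 ≤ 1, so result = 1
(((p1 /\ ~p2) -> ~~((~~p4 -> p2) /\ p4)) \/ p1) = max(1, 0.8) = 1
(~~p2 -> (((p1 /\ ~p2) -> ~~((~~p4 -> p2) /\ p4)) \/ p1)): 1 ≤ 1, so result = 1
((p3 /\ (p4 \/ p1)) \/ (~~p2 -> (((p1 /\ ~p2) -> ~~((~~p4 -> p2) /\ p4)) \/ p1))) = max(0.1, 1) = 1
(((p3 /\ (p4 \/ p1)) \/ (~~p2 -> (((p1 /\ ~p2) -> ~~((~~p4 -> p2) /\ p4)) \/ p1))) -> p3): 1 > 0.1, so result = 0.1

0.10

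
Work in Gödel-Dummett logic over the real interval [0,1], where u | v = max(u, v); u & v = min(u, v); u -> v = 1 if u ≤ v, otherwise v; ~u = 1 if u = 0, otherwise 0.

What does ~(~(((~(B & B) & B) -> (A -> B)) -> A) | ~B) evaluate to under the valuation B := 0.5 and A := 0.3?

1.00

(B & B) = min(0.5, 0.5) = 0.5
~(B & B): Gödel ¬ of 0.5 = 0 (operand ≠ 0)
(~(B & B) & B) = min(0, 0.5) = 0
(A -> B): 0.3 ≤ 0.5, so result = 1
((~(B & B) & B) -> (A -> B)): 0 ≤ 1, so result = 1
(((~(B & B) & B) -> (A -> B)) -> A): 1 > 0.3, so result = 0.3
~(((~(B & B) & B) -> (A -> B)) -> A): Gödel ¬ of 0.3 = 0 (operand ≠ 0)
~B: Gödel ¬ of 0.5 = 0 (operand ≠ 0)
(~(((~(B & B) & B) -> (A -> B)) -> A) | ~B) = max(0, 0) = 0
~(~(((~(B & B) & B) -> (A -> B)) -> A) | ~B): Gödel ¬ of 0 = 1 (operand is 0)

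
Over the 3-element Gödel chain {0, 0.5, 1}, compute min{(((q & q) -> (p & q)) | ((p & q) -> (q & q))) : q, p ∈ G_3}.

Every assignment gives 1. For instance at q = 0, p = 0:
  (q & q) = min(0, 0) = 0
  (p & q) = min(0, 0) = 0
  ((q & q) -> (p & q)): 0 ≤ 0, so result = 1
  (p & q) = min(0, 0) = 0
  (q & q) = min(0, 0) = 0
  ((p & q) -> (q & q)): 0 ≤ 0, so result = 1
  (((q & q) -> (p & q)) | ((p & q) -> (q & q))) = max(1, 1) = 1
All 9 assignments give value 1 — the formula is a G_3-tautology.

1.00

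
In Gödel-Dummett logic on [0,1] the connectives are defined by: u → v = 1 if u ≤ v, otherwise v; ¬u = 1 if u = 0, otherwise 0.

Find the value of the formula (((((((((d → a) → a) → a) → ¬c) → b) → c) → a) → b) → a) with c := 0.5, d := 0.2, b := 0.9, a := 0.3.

(d → a): 0.2 ≤ 0.3, so result = 1
((d → a) → a): 1 > 0.3, so result = 0.3
(((d → a) → a) → a): 0.3 ≤ 0.3, so result = 1
¬c: Gödel ¬ of 0.5 = 0 (operand ≠ 0)
((((d → a) → a) → a) → ¬c): 1 > 0, so result = 0
(((((d → a) → a) → a) → ¬c) → b): 0 ≤ 0.9, so result = 1
((((((d → a) → a) → a) → ¬c) → b) → c): 1 > 0.5, so result = 0.5
(((((((d → a) → a) → a) → ¬c) → b) → c) → a): 0.5 > 0.3, so result = 0.3
((((((((d → a) → a) → a) → ¬c) → b) → c) → a) → b): 0.3 ≤ 0.9, so result = 1
(((((((((d → a) → a) → a) → ¬c) → b) → c) → a) → b) → a): 1 > 0.3, so result = 0.3

0.30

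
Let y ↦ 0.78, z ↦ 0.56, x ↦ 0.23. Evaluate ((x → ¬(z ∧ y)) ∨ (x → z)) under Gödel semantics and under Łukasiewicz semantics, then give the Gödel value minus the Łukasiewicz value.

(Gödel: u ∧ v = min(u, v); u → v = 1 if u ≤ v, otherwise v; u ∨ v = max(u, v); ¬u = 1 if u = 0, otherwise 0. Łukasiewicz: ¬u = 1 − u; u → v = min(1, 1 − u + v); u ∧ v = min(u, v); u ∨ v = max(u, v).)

Gödel evaluation:
  (z ∧ y) = min(0.56, 0.78) = 0.56
  ¬(z ∧ y): Gödel ¬ of 0.56 = 0 (operand ≠ 0)
  (x → ¬(z ∧ y)): 0.23 > 0, so result = 0
  (x → z): 0.23 ≤ 0.56, so result = 1
  ((x → ¬(z ∧ y)) ∨ (x → z)) = max(0, 1) = 1
  Gödel value = 1
Łukasiewicz evaluation:
  (z ∧ y) = min(0.56, 0.78) = 0.56
  ¬(z ∧ y): Łukasiewicz ¬ gives 1 − 0.56 = 0.44
  (x → ¬(z ∧ y)): min(1, 1 − 0.23 + 0.44) = 1
  (x → z): min(1, 1 − 0.23 + 0.56) = 1
  ((x → ¬(z ∧ y)) ∨ (x → z)) = max(1, 1) = 1
  Łukasiewicz value = 1
Difference: 1 − 1 = 0.00

0.00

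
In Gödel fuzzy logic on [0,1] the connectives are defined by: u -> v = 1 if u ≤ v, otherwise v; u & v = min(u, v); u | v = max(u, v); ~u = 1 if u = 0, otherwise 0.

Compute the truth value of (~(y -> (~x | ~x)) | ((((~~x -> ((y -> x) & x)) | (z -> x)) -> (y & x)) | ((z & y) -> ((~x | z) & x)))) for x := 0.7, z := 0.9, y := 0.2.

1.00

~x: Gödel ¬ of 0.7 = 0 (operand ≠ 0)
~x: Gödel ¬ of 0.7 = 0 (operand ≠ 0)
(~x | ~x) = max(0, 0) = 0
(y -> (~x | ~x)): 0.2 > 0, so result = 0
~(y -> (~x | ~x)): Gödel ¬ of 0 = 1 (operand is 0)
~x: Gödel ¬ of 0.7 = 0 (operand ≠ 0)
~~x: Gödel ¬ of 0 = 1 (operand is 0)
(y -> x): 0.2 ≤ 0.7, so result = 1
((y -> x) & x) = min(1, 0.7) = 0.7
(~~x -> ((y -> x) & x)): 1 > 0.7, so result = 0.7
(z -> x): 0.9 > 0.7, so result = 0.7
((~~x -> ((y -> x) & x)) | (z -> x)) = max(0.7, 0.7) = 0.7
(y & x) = min(0.2, 0.7) = 0.2
(((~~x -> ((y -> x) & x)) | (z -> x)) -> (y & x)): 0.7 > 0.2, so result = 0.2
(z & y) = min(0.9, 0.2) = 0.2
~x: Gödel ¬ of 0.7 = 0 (operand ≠ 0)
(~x | z) = max(0, 0.9) = 0.9
((~x | z) & x) = min(0.9, 0.7) = 0.7
((z & y) -> ((~x | z) & x)): 0.2 ≤ 0.7, so result = 1
((((~~x -> ((y -> x) & x)) | (z -> x)) -> (y & x)) | ((z & y) -> ((~x | z) & x))) = max(0.2, 1) = 1
(~(y -> (~x | ~x)) | ((((~~x -> ((y -> x) & x)) | (z -> x)) -> (y & x)) | ((z & y) -> ((~x | z) & x)))) = max(1, 1) = 1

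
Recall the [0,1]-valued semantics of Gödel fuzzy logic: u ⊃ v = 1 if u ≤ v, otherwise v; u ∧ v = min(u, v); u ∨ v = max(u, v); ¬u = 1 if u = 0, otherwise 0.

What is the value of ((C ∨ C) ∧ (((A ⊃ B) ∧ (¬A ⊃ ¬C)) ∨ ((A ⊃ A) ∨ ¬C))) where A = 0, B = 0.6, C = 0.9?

(C ∨ C) = max(0.9, 0.9) = 0.9
(A ⊃ B): 0 ≤ 0.6, so result = 1
¬A: Gödel ¬ of 0 = 1 (operand is 0)
¬C: Gödel ¬ of 0.9 = 0 (operand ≠ 0)
(¬A ⊃ ¬C): 1 > 0, so result = 0
((A ⊃ B) ∧ (¬A ⊃ ¬C)) = min(1, 0) = 0
(A ⊃ A): 0 ≤ 0, so result = 1
¬C: Gödel ¬ of 0.9 = 0 (operand ≠ 0)
((A ⊃ A) ∨ ¬C) = max(1, 0) = 1
(((A ⊃ B) ∧ (¬A ⊃ ¬C)) ∨ ((A ⊃ A) ∨ ¬C)) = max(0, 1) = 1
((C ∨ C) ∧ (((A ⊃ B) ∧ (¬A ⊃ ¬C)) ∨ ((A ⊃ A) ∨ ¬C))) = min(0.9, 1) = 0.9

0.90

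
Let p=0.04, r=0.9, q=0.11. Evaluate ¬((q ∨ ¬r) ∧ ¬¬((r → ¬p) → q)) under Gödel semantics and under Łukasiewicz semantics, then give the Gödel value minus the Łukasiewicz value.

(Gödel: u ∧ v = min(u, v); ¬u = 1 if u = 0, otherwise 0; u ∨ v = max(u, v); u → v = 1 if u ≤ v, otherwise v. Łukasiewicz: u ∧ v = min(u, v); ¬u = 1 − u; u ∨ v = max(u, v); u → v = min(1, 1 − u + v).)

Gödel evaluation:
  ¬r: Gödel ¬ of 0.9 = 0 (operand ≠ 0)
  (q ∨ ¬r) = max(0.11, 0) = 0.11
  ¬p: Gödel ¬ of 0.04 = 0 (operand ≠ 0)
  (r → ¬p): 0.9 > 0, so result = 0
  ((r → ¬p) → q): 0 ≤ 0.11, so result = 1
  ¬((r → ¬p) → q): Gödel ¬ of 1 = 0 (operand ≠ 0)
  ¬¬((r → ¬p) → q): Gödel ¬ of 0 = 1 (operand is 0)
  ((q ∨ ¬r) ∧ ¬¬((r → ¬p) → q)) = min(0.11, 1) = 0.11
  ¬((q ∨ ¬r) ∧ ¬¬((r → ¬p) → q)): Gödel ¬ of 0.11 = 0 (operand ≠ 0)
  Gödel value = 0
Łukasiewicz evaluation:
  ¬r: Łukasiewicz ¬ gives 1 − 0.9 = 0.1
  (q ∨ ¬r) = max(0.11, 0.1) = 0.11
  ¬p: Łukasiewicz ¬ gives 1 − 0.04 = 0.96
  (r → ¬p): min(1, 1 − 0.9 + 0.96) = 1
  ((r → ¬p) → q): min(1, 1 − 1 + 0.11) = 0.11
  ¬((r → ¬p) → q): Łukasiewicz ¬ gives 1 − 0.11 = 0.89
  ¬¬((r → ¬p) → q): Łukasiewicz ¬ gives 1 − 0.89 = 0.11
  ((q ∨ ¬r) ∧ ¬¬((r → ¬p) → q)) = min(0.11, 0.11) = 0.11
  ¬((q ∨ ¬r) ∧ ¬¬((r → ¬p) → q)): Łukasiewicz ¬ gives 1 − 0.11 = 0.89
  Łukasiewicz value = 0.89
Difference: 0 − 0.89 = -0.89

-0.89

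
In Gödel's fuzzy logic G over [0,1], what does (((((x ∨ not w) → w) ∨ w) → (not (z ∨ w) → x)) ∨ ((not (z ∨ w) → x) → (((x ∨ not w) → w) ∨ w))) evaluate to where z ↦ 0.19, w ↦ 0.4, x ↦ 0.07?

1.00

not w: Gödel ¬ of 0.4 = 0 (operand ≠ 0)
(x ∨ not w) = max(0.07, 0) = 0.07
((x ∨ not w) → w): 0.07 ≤ 0.4, so result = 1
(((x ∨ not w) → w) ∨ w) = max(1, 0.4) = 1
(z ∨ w) = max(0.19, 0.4) = 0.4
not (z ∨ w): Gödel ¬ of 0.4 = 0 (operand ≠ 0)
(not (z ∨ w) → x): 0 ≤ 0.07, so result = 1
((((x ∨ not w) → w) ∨ w) → (not (z ∨ w) → x)): 1 ≤ 1, so result = 1
(z ∨ w) = max(0.19, 0.4) = 0.4
not (z ∨ w): Gödel ¬ of 0.4 = 0 (operand ≠ 0)
(not (z ∨ w) → x): 0 ≤ 0.07, so result = 1
not w: Gödel ¬ of 0.4 = 0 (operand ≠ 0)
(x ∨ not w) = max(0.07, 0) = 0.07
((x ∨ not w) → w): 0.07 ≤ 0.4, so result = 1
(((x ∨ not w) → w) ∨ w) = max(1, 0.4) = 1
((not (z ∨ w) → x) → (((x ∨ not w) → w) ∨ w)): 1 ≤ 1, so result = 1
(((((x ∨ not w) → w) ∨ w) → (not (z ∨ w) → x)) ∨ ((not (z ∨ w) → x) → (((x ∨ not w) → w) ∨ w))) = max(1, 1) = 1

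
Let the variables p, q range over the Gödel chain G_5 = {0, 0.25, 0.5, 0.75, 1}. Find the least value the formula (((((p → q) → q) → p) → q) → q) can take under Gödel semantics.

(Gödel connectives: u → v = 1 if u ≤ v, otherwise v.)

The minimum is attained at p = 0, q = 0.25:
  (p → q): 0 ≤ 0.25, so result = 1
  ((p → q) → q): 1 > 0.25, so result = 0.25
  (((p → q) → q) → p): 0.25 > 0, so result = 0
  ((((p → q) → q) → p) → q): 0 ≤ 0.25, so result = 1
  (((((p → q) → q) → p) → q) → q): 1 > 0.25, so result = 0.25
Checking all 25 assignments confirms none give a value below 0.25.

0.25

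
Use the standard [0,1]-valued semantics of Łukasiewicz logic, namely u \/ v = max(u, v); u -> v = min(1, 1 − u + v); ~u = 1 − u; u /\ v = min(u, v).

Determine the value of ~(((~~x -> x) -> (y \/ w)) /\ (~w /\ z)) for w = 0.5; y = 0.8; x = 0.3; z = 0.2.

0.80

~x: Łukasiewicz ¬ gives 1 − 0.3 = 0.7
~~x: Łukasiewicz ¬ gives 1 − 0.7 = 0.3
(~~x -> x): min(1, 1 − 0.3 + 0.3) = 1
(y \/ w) = max(0.8, 0.5) = 0.8
((~~x -> x) -> (y \/ w)): min(1, 1 − 1 + 0.8) = 0.8
~w: Łukasiewicz ¬ gives 1 − 0.5 = 0.5
(~w /\ z) = min(0.5, 0.2) = 0.2
(((~~x -> x) -> (y \/ w)) /\ (~w /\ z)) = min(0.8, 0.2) = 0.2
~(((~~x -> x) -> (y \/ w)) /\ (~w /\ z)): Łukasiewicz ¬ gives 1 − 0.2 = 0.8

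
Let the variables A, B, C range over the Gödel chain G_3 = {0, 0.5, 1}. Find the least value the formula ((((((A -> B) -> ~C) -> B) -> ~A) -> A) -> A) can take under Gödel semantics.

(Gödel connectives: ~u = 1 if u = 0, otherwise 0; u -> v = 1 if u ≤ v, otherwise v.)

0.50

The minimum is attained at A = 0.5, B = 0.5, C = 0:
  (A -> B): 0.5 ≤ 0.5, so result = 1
  ~C: Gödel ¬ of 0 = 1 (operand is 0)
  ((A -> B) -> ~C): 1 ≤ 1, so result = 1
  (((A -> B) -> ~C) -> B): 1 > 0.5, so result = 0.5
  ~A: Gödel ¬ of 0.5 = 0 (operand ≠ 0)
  ((((A -> B) -> ~C) -> B) -> ~A): 0.5 > 0, so result = 0
  (((((A -> B) -> ~C) -> B) -> ~A) -> A): 0 ≤ 0.5, so result = 1
  ((((((A -> B) -> ~C) -> B) -> ~A) -> A) -> A): 1 > 0.5, so result = 0.5
Checking all 27 assignments confirms none give a value below 0.50.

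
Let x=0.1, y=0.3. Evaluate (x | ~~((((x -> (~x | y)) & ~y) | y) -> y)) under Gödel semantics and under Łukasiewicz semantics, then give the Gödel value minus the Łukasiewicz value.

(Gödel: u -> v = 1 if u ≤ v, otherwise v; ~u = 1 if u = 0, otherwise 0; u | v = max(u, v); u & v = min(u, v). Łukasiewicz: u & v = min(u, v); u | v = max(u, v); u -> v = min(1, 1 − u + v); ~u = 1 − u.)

0.40

Gödel evaluation:
  ~x: Gödel ¬ of 0.1 = 0 (operand ≠ 0)
  (~x | y) = max(0, 0.3) = 0.3
  (x -> (~x | y)): 0.1 ≤ 0.3, so result = 1
  ~y: Gödel ¬ of 0.3 = 0 (operand ≠ 0)
  ((x -> (~x | y)) & ~y) = min(1, 0) = 0
  (((x -> (~x | y)) & ~y) | y) = max(0, 0.3) = 0.3
  ((((x -> (~x | y)) & ~y) | y) -> y): 0.3 ≤ 0.3, so result = 1
  ~((((x -> (~x | y)) & ~y) | y) -> y): Gödel ¬ of 1 = 0 (operand ≠ 0)
  ~~((((x -> (~x | y)) & ~y) | y) -> y): Gödel ¬ of 0 = 1 (operand is 0)
  (x | ~~((((x -> (~x | y)) & ~y) | y) -> y)) = max(0.1, 1) = 1
  Gödel value = 1
Łukasiewicz evaluation:
  ~x: Łukasiewicz ¬ gives 1 − 0.1 = 0.9
  (~x | y) = max(0.9, 0.3) = 0.9
  (x -> (~x | y)): min(1, 1 − 0.1 + 0.9) = 1
  ~y: Łukasiewicz ¬ gives 1 − 0.3 = 0.7
  ((x -> (~x | y)) & ~y) = min(1, 0.7) = 0.7
  (((x -> (~x | y)) & ~y) | y) = max(0.7, 0.3) = 0.7
  ((((x -> (~x | y)) & ~y) | y) -> y): min(1, 1 − 0.7 + 0.3) = 0.6
  ~((((x -> (~x | y)) & ~y) | y) -> y): Łukasiewicz ¬ gives 1 − 0.6 = 0.4
  ~~((((x -> (~x | y)) & ~y) | y) -> y): Łukasiewicz ¬ gives 1 − 0.4 = 0.6
  (x | ~~((((x -> (~x | y)) & ~y) | y) -> y)) = max(0.1, 0.6) = 0.6
  Łukasiewicz value = 0.6
Difference: 1 − 0.6 = 0.40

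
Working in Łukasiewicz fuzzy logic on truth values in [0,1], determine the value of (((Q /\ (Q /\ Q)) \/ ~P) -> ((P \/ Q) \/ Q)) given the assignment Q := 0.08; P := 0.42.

0.84

(Q /\ Q) = min(0.08, 0.08) = 0.08
(Q /\ (Q /\ Q)) = min(0.08, 0.08) = 0.08
~P: Łukasiewicz ¬ gives 1 − 0.42 = 0.58
((Q /\ (Q /\ Q)) \/ ~P) = max(0.08, 0.58) = 0.58
(P \/ Q) = max(0.42, 0.08) = 0.42
((P \/ Q) \/ Q) = max(0.42, 0.08) = 0.42
(((Q /\ (Q /\ Q)) \/ ~P) -> ((P \/ Q) \/ Q)): min(1, 1 − 0.58 + 0.42) = 0.84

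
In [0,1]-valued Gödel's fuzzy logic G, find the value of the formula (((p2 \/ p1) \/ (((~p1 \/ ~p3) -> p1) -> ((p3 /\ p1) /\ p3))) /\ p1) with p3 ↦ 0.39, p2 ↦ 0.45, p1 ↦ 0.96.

0.96

(p2 \/ p1) = max(0.45, 0.96) = 0.96
~p1: Gödel ¬ of 0.96 = 0 (operand ≠ 0)
~p3: Gödel ¬ of 0.39 = 0 (operand ≠ 0)
(~p1 \/ ~p3) = max(0, 0) = 0
((~p1 \/ ~p3) -> p1): 0 ≤ 0.96, so result = 1
(p3 /\ p1) = min(0.39, 0.96) = 0.39
((p3 /\ p1) /\ p3) = min(0.39, 0.39) = 0.39
(((~p1 \/ ~p3) -> p1) -> ((p3 /\ p1) /\ p3)): 1 > 0.39, so result = 0.39
((p2 \/ p1) \/ (((~p1 \/ ~p3) -> p1) -> ((p3 /\ p1) /\ p3))) = max(0.96, 0.39) = 0.96
(((p2 \/ p1) \/ (((~p1 \/ ~p3) -> p1) -> ((p3 /\ p1) /\ p3))) /\ p1) = min(0.96, 0.96) = 0.96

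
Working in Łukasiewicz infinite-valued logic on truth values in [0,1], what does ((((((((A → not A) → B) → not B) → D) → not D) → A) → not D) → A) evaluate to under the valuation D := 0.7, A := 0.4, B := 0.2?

not A: Łukasiewicz ¬ gives 1 − 0.4 = 0.6
(A → not A): min(1, 1 − 0.4 + 0.6) = 1
((A → not A) → B): min(1, 1 − 1 + 0.2) = 0.2
not B: Łukasiewicz ¬ gives 1 − 0.2 = 0.8
(((A → not A) → B) → not B): min(1, 1 − 0.2 + 0.8) = 1
((((A → not A) → B) → not B) → D): min(1, 1 − 1 + 0.7) = 0.7
not D: Łukasiewicz ¬ gives 1 − 0.7 = 0.3
(((((A → not A) → B) → not B) → D) → not D): min(1, 1 − 0.7 + 0.3) = 0.6
((((((A → not A) → B) → not B) → D) → not D) → A): min(1, 1 − 0.6 + 0.4) = 0.8
not D: Łukasiewicz ¬ gives 1 − 0.7 = 0.3
(((((((A → not A) → B) → not B) → D) → not D) → A) → not D): min(1, 1 − 0.8 + 0.3) = 0.5
((((((((A → not A) → B) → not B) → D) → not D) → A) → not D) → A): min(1, 1 − 0.5 + 0.4) = 0.9

0.90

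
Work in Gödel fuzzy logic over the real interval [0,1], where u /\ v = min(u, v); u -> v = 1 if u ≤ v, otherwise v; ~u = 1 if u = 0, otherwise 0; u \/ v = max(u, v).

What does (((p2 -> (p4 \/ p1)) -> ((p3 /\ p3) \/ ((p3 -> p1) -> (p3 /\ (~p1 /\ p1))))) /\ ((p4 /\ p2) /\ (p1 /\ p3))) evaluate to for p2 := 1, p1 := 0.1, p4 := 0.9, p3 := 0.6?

(p4 \/ p1) = max(0.9, 0.1) = 0.9
(p2 -> (p4 \/ p1)): 1 > 0.9, so result = 0.9
(p3 /\ p3) = min(0.6, 0.6) = 0.6
(p3 -> p1): 0.6 > 0.1, so result = 0.1
~p1: Gödel ¬ of 0.1 = 0 (operand ≠ 0)
(~p1 /\ p1) = min(0, 0.1) = 0
(p3 /\ (~p1 /\ p1)) = min(0.6, 0) = 0
((p3 -> p1) -> (p3 /\ (~p1 /\ p1))): 0.1 > 0, so result = 0
((p3 /\ p3) \/ ((p3 -> p1) -> (p3 /\ (~p1 /\ p1)))) = max(0.6, 0) = 0.6
((p2 -> (p4 \/ p1)) -> ((p3 /\ p3) \/ ((p3 -> p1) -> (p3 /\ (~p1 /\ p1))))): 0.9 > 0.6, so result = 0.6
(p4 /\ p2) = min(0.9, 1) = 0.9
(p1 /\ p3) = min(0.1, 0.6) = 0.1
((p4 /\ p2) /\ (p1 /\ p3)) = min(0.9, 0.1) = 0.1
(((p2 -> (p4 \/ p1)) -> ((p3 /\ p3) \/ ((p3 -> p1) -> (p3 /\ (~p1 /\ p1))))) /\ ((p4 /\ p2) /\ (p1 /\ p3))) = min(0.6, 0.1) = 0.1

0.10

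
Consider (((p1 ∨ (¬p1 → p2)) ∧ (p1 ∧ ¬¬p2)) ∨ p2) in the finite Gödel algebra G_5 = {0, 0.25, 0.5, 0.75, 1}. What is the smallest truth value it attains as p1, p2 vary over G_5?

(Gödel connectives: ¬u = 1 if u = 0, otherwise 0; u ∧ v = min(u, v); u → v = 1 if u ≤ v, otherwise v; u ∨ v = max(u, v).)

0.00

The minimum is attained at p1 = 0, p2 = 0:
  ¬p1: Gödel ¬ of 0 = 1 (operand is 0)
  (¬p1 → p2): 1 > 0, so result = 0
  (p1 ∨ (¬p1 → p2)) = max(0, 0) = 0
  ¬p2: Gödel ¬ of 0 = 1 (operand is 0)
  ¬¬p2: Gödel ¬ of 1 = 0 (operand ≠ 0)
  (p1 ∧ ¬¬p2) = min(0, 0) = 0
  ((p1 ∨ (¬p1 → p2)) ∧ (p1 ∧ ¬¬p2)) = min(0, 0) = 0
  (((p1 ∨ (¬p1 → p2)) ∧ (p1 ∧ ¬¬p2)) ∨ p2) = max(0, 0) = 0
Checking all 25 assignments confirms none give a value below 0.00.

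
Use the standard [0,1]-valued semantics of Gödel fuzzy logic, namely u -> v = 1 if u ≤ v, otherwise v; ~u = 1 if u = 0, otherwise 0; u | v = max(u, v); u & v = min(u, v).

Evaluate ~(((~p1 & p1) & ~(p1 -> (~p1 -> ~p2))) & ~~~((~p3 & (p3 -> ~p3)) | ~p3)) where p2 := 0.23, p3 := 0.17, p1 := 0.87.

1.00

~p1: Gödel ¬ of 0.87 = 0 (operand ≠ 0)
(~p1 & p1) = min(0, 0.87) = 0
~p1: Gödel ¬ of 0.87 = 0 (operand ≠ 0)
~p2: Gödel ¬ of 0.23 = 0 (operand ≠ 0)
(~p1 -> ~p2): 0 ≤ 0, so result = 1
(p1 -> (~p1 -> ~p2)): 0.87 ≤ 1, so result = 1
~(p1 -> (~p1 -> ~p2)): Gödel ¬ of 1 = 0 (operand ≠ 0)
((~p1 & p1) & ~(p1 -> (~p1 -> ~p2))) = min(0, 0) = 0
~p3: Gödel ¬ of 0.17 = 0 (operand ≠ 0)
~p3: Gödel ¬ of 0.17 = 0 (operand ≠ 0)
(p3 -> ~p3): 0.17 > 0, so result = 0
(~p3 & (p3 -> ~p3)) = min(0, 0) = 0
~p3: Gödel ¬ of 0.17 = 0 (operand ≠ 0)
((~p3 & (p3 -> ~p3)) | ~p3) = max(0, 0) = 0
~((~p3 & (p3 -> ~p3)) | ~p3): Gödel ¬ of 0 = 1 (operand is 0)
~~((~p3 & (p3 -> ~p3)) | ~p3): Gödel ¬ of 1 = 0 (operand ≠ 0)
~~~((~p3 & (p3 -> ~p3)) | ~p3): Gödel ¬ of 0 = 1 (operand is 0)
(((~p1 & p1) & ~(p1 -> (~p1 -> ~p2))) & ~~~((~p3 & (p3 -> ~p3)) | ~p3)) = min(0, 1) = 0
~(((~p1 & p1) & ~(p1 -> (~p1 -> ~p2))) & ~~~((~p3 & (p3 -> ~p3)) | ~p3)): Gödel ¬ of 0 = 1 (operand is 0)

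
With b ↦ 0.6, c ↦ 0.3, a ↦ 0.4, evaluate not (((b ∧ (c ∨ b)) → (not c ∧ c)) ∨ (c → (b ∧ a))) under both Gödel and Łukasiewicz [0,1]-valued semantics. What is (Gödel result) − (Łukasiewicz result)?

0.00

Gödel evaluation:
  (c ∨ b) = max(0.3, 0.6) = 0.6
  (b ∧ (c ∨ b)) = min(0.6, 0.6) = 0.6
  not c: Gödel ¬ of 0.3 = 0 (operand ≠ 0)
  (not c ∧ c) = min(0, 0.3) = 0
  ((b ∧ (c ∨ b)) → (not c ∧ c)): 0.6 > 0, so result = 0
  (b ∧ a) = min(0.6, 0.4) = 0.4
  (c → (b ∧ a)): 0.3 ≤ 0.4, so result = 1
  (((b ∧ (c ∨ b)) → (not c ∧ c)) ∨ (c → (b ∧ a))) = max(0, 1) = 1
  not (((b ∧ (c ∨ b)) → (not c ∧ c)) ∨ (c → (b ∧ a))): Gödel ¬ of 1 = 0 (operand ≠ 0)
  Gödel value = 0
Łukasiewicz evaluation:
  (c ∨ b) = max(0.3, 0.6) = 0.6
  (b ∧ (c ∨ b)) = min(0.6, 0.6) = 0.6
  not c: Łukasiewicz ¬ gives 1 − 0.3 = 0.7
  (not c ∧ c) = min(0.7, 0.3) = 0.3
  ((b ∧ (c ∨ b)) → (not c ∧ c)): min(1, 1 − 0.6 + 0.3) = 0.7
  (b ∧ a) = min(0.6, 0.4) = 0.4
  (c → (b ∧ a)): min(1, 1 − 0.3 + 0.4) = 1
  (((b ∧ (c ∨ b)) → (not c ∧ c)) ∨ (c → (b ∧ a))) = max(0.7, 1) = 1
  not (((b ∧ (c ∨ b)) → (not c ∧ c)) ∨ (c → (b ∧ a))): Łukasiewicz ¬ gives 1 − 1 = 0
  Łukasiewicz value = 0
Difference: 0 − 0 = 0.00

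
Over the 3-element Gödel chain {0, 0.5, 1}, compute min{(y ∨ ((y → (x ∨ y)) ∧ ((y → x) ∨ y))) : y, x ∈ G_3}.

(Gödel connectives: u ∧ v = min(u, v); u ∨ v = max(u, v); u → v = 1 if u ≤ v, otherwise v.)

The minimum is attained at y = 0.5, x = 0:
  (x ∨ y) = max(0, 0.5) = 0.5
  (y → (x ∨ y)): 0.5 ≤ 0.5, so result = 1
  (y → x): 0.5 > 0, so result = 0
  ((y → x) ∨ y) = max(0, 0.5) = 0.5
  ((y → (x ∨ y)) ∧ ((y → x) ∨ y)) = min(1, 0.5) = 0.5
  (y ∨ ((y → (x ∨ y)) ∧ ((y → x) ∨ y))) = max(0.5, 0.5) = 0.5
Checking all 9 assignments confirms none give a value below 0.50.

0.50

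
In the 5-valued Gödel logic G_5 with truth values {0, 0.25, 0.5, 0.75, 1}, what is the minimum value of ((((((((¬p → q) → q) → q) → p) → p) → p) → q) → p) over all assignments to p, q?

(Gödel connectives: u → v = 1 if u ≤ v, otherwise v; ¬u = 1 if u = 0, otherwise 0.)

The minimum is attained at p = 0, q = 0.25:
  ¬p: Gödel ¬ of 0 = 1 (operand is 0)
  (¬p → q): 1 > 0.25, so result = 0.25
  ((¬p → q) → q): 0.25 ≤ 0.25, so result = 1
  (((¬p → q) → q) → q): 1 > 0.25, so result = 0.25
  ((((¬p → q) → q) → q) → p): 0.25 > 0, so result = 0
  (((((¬p → q) → q) → q) → p) → p): 0 ≤ 0, so result = 1
  ((((((¬p → q) → q) → q) → p) → p) → p): 1 > 0, so result = 0
  (((((((¬p → q) → q) → q) → p) → p) → p) → q): 0 ≤ 0.25, so result = 1
  ((((((((¬p → q) → q) → q) → p) → p) → p) → q) → p): 1 > 0, so result = 0
Checking all 25 assignments confirms none give a value below 0.00.

0.00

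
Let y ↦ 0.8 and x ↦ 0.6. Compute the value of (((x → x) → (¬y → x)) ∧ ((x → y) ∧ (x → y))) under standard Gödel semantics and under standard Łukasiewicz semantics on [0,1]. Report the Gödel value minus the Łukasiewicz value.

0.00

Gödel evaluation:
  (x → x): 0.6 ≤ 0.6, so result = 1
  ¬y: Gödel ¬ of 0.8 = 0 (operand ≠ 0)
  (¬y → x): 0 ≤ 0.6, so result = 1
  ((x → x) → (¬y → x)): 1 ≤ 1, so result = 1
  (x → y): 0.6 ≤ 0.8, so result = 1
  (x → y): 0.6 ≤ 0.8, so result = 1
  ((x → y) ∧ (x → y)) = min(1, 1) = 1
  (((x → x) → (¬y → x)) ∧ ((x → y) ∧ (x → y))) = min(1, 1) = 1
  Gödel value = 1
Łukasiewicz evaluation:
  (x → x): min(1, 1 − 0.6 + 0.6) = 1
  ¬y: Łukasiewicz ¬ gives 1 − 0.8 = 0.2
  (¬y → x): min(1, 1 − 0.2 + 0.6) = 1
  ((x → x) → (¬y → x)): min(1, 1 − 1 + 1) = 1
  (x → y): min(1, 1 − 0.6 + 0.8) = 1
  (x → y): min(1, 1 − 0.6 + 0.8) = 1
  ((x → y) ∧ (x → y)) = min(1, 1) = 1
  (((x → x) → (¬y → x)) ∧ ((x → y) ∧ (x → y))) = min(1, 1) = 1
  Łukasiewicz value = 1
Difference: 1 − 1 = 0.00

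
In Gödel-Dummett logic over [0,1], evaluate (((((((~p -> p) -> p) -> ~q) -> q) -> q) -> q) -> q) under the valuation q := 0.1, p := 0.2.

~p: Gödel ¬ of 0.2 = 0 (operand ≠ 0)
(~p -> p): 0 ≤ 0.2, so result = 1
((~p -> p) -> p): 1 > 0.2, so result = 0.2
~q: Gödel ¬ of 0.1 = 0 (operand ≠ 0)
(((~p -> p) -> p) -> ~q): 0.2 > 0, so result = 0
((((~p -> p) -> p) -> ~q) -> q): 0 ≤ 0.1, so result = 1
(((((~p -> p) -> p) -> ~q) -> q) -> q): 1 > 0.1, so result = 0.1
((((((~p -> p) -> p) -> ~q) -> q) -> q) -> q): 0.1 ≤ 0.1, so result = 1
(((((((~p -> p) -> p) -> ~q) -> q) -> q) -> q) -> q): 1 > 0.1, so result = 0.1

0.10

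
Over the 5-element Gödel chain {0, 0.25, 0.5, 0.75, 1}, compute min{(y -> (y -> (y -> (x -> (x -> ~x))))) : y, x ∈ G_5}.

The minimum is attained at y = 0.25, x = 0.25:
  ~x: Gödel ¬ of 0.25 = 0 (operand ≠ 0)
  (x -> ~x): 0.25 > 0, so result = 0
  (x -> (x -> ~x)): 0.25 > 0, so result = 0
  (y -> (x -> (x -> ~x))): 0.25 > 0, so result = 0
  (y -> (y -> (x -> (x -> ~x)))): 0.25 > 0, so result = 0
  (y -> (y -> (y -> (x -> (x -> ~x))))): 0.25 > 0, so result = 0
Checking all 25 assignments confirms none give a value below 0.00.

0.00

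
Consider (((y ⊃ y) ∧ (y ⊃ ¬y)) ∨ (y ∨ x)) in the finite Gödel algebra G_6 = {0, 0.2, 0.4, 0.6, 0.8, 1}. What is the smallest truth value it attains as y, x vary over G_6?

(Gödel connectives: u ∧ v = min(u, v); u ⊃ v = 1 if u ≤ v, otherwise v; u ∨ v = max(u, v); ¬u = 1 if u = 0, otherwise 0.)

The minimum is attained at y = 0.2, x = 0:
  (y ⊃ y): 0.2 ≤ 0.2, so result = 1
  ¬y: Gödel ¬ of 0.2 = 0 (operand ≠ 0)
  (y ⊃ ¬y): 0.2 > 0, so result = 0
  ((y ⊃ y) ∧ (y ⊃ ¬y)) = min(1, 0) = 0
  (y ∨ x) = max(0.2, 0) = 0.2
  (((y ⊃ y) ∧ (y ⊃ ¬y)) ∨ (y ∨ x)) = max(0, 0.2) = 0.2
Checking all 36 assignments confirms none give a value below 0.20.

0.20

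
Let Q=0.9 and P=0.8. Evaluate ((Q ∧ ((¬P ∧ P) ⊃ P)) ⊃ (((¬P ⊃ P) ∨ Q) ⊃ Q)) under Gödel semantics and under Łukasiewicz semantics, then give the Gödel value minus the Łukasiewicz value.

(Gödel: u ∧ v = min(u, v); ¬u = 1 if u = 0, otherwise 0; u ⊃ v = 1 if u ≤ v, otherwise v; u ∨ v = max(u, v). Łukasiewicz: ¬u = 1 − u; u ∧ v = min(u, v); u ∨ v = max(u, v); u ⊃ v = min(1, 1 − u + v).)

0.00

Gödel evaluation:
  ¬P: Gödel ¬ of 0.8 = 0 (operand ≠ 0)
  (¬P ∧ P) = min(0, 0.8) = 0
  ((¬P ∧ P) ⊃ P): 0 ≤ 0.8, so result = 1
  (Q ∧ ((¬P ∧ P) ⊃ P)) = min(0.9, 1) = 0.9
  ¬P: Gödel ¬ of 0.8 = 0 (operand ≠ 0)
  (¬P ⊃ P): 0 ≤ 0.8, so result = 1
  ((¬P ⊃ P) ∨ Q) = max(1, 0.9) = 1
  (((¬P ⊃ P) ∨ Q) ⊃ Q): 1 > 0.9, so result = 0.9
  ((Q ∧ ((¬P ∧ P) ⊃ P)) ⊃ (((¬P ⊃ P) ∨ Q) ⊃ Q)): 0.9 ≤ 0.9, so result = 1
  Gödel value = 1
Łukasiewicz evaluation:
  ¬P: Łukasiewicz ¬ gives 1 − 0.8 = 0.2
  (¬P ∧ P) = min(0.2, 0.8) = 0.2
  ((¬P ∧ P) ⊃ P): min(1, 1 − 0.2 + 0.8) = 1
  (Q ∧ ((¬P ∧ P) ⊃ P)) = min(0.9, 1) = 0.9
  ¬P: Łukasiewicz ¬ gives 1 − 0.8 = 0.2
  (¬P ⊃ P): min(1, 1 − 0.2 + 0.8) = 1
  ((¬P ⊃ P) ∨ Q) = max(1, 0.9) = 1
  (((¬P ⊃ P) ∨ Q) ⊃ Q): min(1, 1 − 1 + 0.9) = 0.9
  ((Q ∧ ((¬P ∧ P) ⊃ P)) ⊃ (((¬P ⊃ P) ∨ Q) ⊃ Q)): min(1, 1 − 0.9 + 0.9) = 1
  Łukasiewicz value = 1
Difference: 1 − 1 = 0.00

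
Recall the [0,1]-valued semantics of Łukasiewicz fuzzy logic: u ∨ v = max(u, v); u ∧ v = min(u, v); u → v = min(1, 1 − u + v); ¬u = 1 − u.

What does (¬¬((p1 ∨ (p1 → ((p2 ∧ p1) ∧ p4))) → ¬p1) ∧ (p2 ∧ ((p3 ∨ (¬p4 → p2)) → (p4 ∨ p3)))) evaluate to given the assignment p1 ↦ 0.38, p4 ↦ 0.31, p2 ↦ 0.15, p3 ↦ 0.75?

0.15

(p2 ∧ p1) = min(0.15, 0.38) = 0.15
((p2 ∧ p1) ∧ p4) = min(0.15, 0.31) = 0.15
(p1 → ((p2 ∧ p1) ∧ p4)): min(1, 1 − 0.38 + 0.15) = 0.77
(p1 ∨ (p1 → ((p2 ∧ p1) ∧ p4))) = max(0.38, 0.77) = 0.77
¬p1: Łukasiewicz ¬ gives 1 − 0.38 = 0.62
((p1 ∨ (p1 → ((p2 ∧ p1) ∧ p4))) → ¬p1): min(1, 1 − 0.77 + 0.62) = 0.85
¬((p1 ∨ (p1 → ((p2 ∧ p1) ∧ p4))) → ¬p1): Łukasiewicz ¬ gives 1 − 0.85 = 0.15
¬¬((p1 ∨ (p1 → ((p2 ∧ p1) ∧ p4))) → ¬p1): Łukasiewicz ¬ gives 1 − 0.15 = 0.85
¬p4: Łukasiewicz ¬ gives 1 − 0.31 = 0.69
(¬p4 → p2): min(1, 1 − 0.69 + 0.15) = 0.46
(p3 ∨ (¬p4 → p2)) = max(0.75, 0.46) = 0.75
(p4 ∨ p3) = max(0.31, 0.75) = 0.75
((p3 ∨ (¬p4 → p2)) → (p4 ∨ p3)): min(1, 1 − 0.75 + 0.75) = 1
(p2 ∧ ((p3 ∨ (¬p4 → p2)) → (p4 ∨ p3))) = min(0.15, 1) = 0.15
(¬¬((p1 ∨ (p1 → ((p2 ∧ p1) ∧ p4))) → ¬p1) ∧ (p2 ∧ ((p3 ∨ (¬p4 → p2)) → (p4 ∨ p3)))) = min(0.85, 0.15) = 0.15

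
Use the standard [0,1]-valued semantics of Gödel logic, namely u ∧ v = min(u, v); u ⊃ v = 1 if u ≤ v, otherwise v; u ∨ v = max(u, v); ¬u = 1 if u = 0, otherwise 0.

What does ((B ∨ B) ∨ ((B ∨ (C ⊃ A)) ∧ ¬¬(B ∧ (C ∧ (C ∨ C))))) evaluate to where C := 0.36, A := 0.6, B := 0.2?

(B ∨ B) = max(0.2, 0.2) = 0.2
(C ⊃ A): 0.36 ≤ 0.6, so result = 1
(B ∨ (C ⊃ A)) = max(0.2, 1) = 1
(C ∨ C) = max(0.36, 0.36) = 0.36
(C ∧ (C ∨ C)) = min(0.36, 0.36) = 0.36
(B ∧ (C ∧ (C ∨ C))) = min(0.2, 0.36) = 0.2
¬(B ∧ (C ∧ (C ∨ C))): Gödel ¬ of 0.2 = 0 (operand ≠ 0)
¬¬(B ∧ (C ∧ (C ∨ C))): Gödel ¬ of 0 = 1 (operand is 0)
((B ∨ (C ⊃ A)) ∧ ¬¬(B ∧ (C ∧ (C ∨ C)))) = min(1, 1) = 1
((B ∨ B) ∨ ((B ∨ (C ⊃ A)) ∧ ¬¬(B ∧ (C ∧ (C ∨ C))))) = max(0.2, 1) = 1

1.00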